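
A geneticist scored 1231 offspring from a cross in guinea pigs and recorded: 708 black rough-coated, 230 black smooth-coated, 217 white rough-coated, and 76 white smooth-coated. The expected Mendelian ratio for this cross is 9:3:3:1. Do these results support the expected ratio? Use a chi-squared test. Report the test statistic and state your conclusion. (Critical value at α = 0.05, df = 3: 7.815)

1.191; consistent

The 9:3:3:1 ratio has 16 parts, so with N = 1231 the expected counts are:
  black rough-coated: 1231 × 9/16 = 692.4375
  black smooth-coated: 1231 × 3/16 = 230.8125
  white rough-coated: 1231 × 3/16 = 230.8125
  white smooth-coated: 1231 × 1/16 = 76.9375
χ² = Σ (O − E)² / E
  black rough-coated: (708 − 692.4375)² / 692.4375 = 0.3498
  black smooth-coated: (230 − 230.8125)² / 230.8125 = 0.0029
  white rough-coated: (217 − 230.8125)² / 230.8125 = 0.8266
  white smooth-coated: (76 − 76.9375)² / 76.9375 = 0.0114
χ² = 0.3498 + 0.0029 + 0.8266 + 0.0114 = 1.1907 ≈ 1.191
Degrees of freedom = 4 − 1 = 3; critical value at α = 0.05 is 7.815.
Since 1.191 < 7.815, we fail to reject the null hypothesis — the data are consistent with the 9:3:3:1 ratio.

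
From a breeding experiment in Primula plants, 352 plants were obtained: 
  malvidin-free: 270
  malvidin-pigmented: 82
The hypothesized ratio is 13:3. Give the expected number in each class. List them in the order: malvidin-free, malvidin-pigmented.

The 13:3 ratio has 16 parts, so with N = 352 the expected counts are:
  malvidin-free: 352 × 13/16 = 286
  malvidin-pigmented: 352 × 3/16 = 66

286, 66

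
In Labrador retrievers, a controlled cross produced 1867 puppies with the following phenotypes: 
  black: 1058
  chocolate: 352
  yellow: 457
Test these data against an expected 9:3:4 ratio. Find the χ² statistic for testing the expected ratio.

0.273

The 9:3:4 ratio has 16 parts, so with N = 1867 the expected counts are:
  black: 1867 × 9/16 = 1050.1875
  chocolate: 1867 × 3/16 = 350.0625
  yellow: 1867 × 4/16 = 466.75
χ² = Σ (O − E)² / E
  black: (1058 − 1050.1875)² / 1050.1875 = 0.0581
  chocolate: (352 − 350.0625)² / 350.0625 = 0.0107
  yellow: (457 − 466.75)² / 466.75 = 0.2037
χ² = 0.0581 + 0.0107 + 0.2037 = 0.2725 ≈ 0.273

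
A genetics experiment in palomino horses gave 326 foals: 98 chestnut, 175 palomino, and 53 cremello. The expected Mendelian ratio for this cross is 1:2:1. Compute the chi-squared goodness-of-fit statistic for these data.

14.190

The 1:2:1 ratio has 4 parts, so with N = 326 the expected counts are:
  chestnut: 326 × 1/4 = 81.5
  palomino: 326 × 2/4 = 163
  cremello: 326 × 1/4 = 81.5
χ² = Σ (O − E)² / E
  chestnut: (98 − 81.5)² / 81.5 = 3.3405
  palomino: (175 − 163)² / 163 = 0.8834
  cremello: (53 − 81.5)² / 81.5 = 9.9663
χ² = 3.3405 + 0.8834 + 9.9663 = 14.1902 ≈ 14.190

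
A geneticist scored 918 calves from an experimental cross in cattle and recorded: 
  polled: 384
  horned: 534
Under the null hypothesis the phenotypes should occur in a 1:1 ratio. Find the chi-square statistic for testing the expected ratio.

Expected counts for N = 918 under a 1:1 ratio (total parts = 2):
  polled: 918 × 1/2 = 459
  horned: 918 × 1/2 = 459
χ² = Σ (O − E)² / E
  polled: (384 − 459)² / 459 = 12.2549
  horned: (534 − 459)² / 459 = 12.2549
χ² = 12.2549 + 12.2549 = 24.5098 ≈ 24.510

24.510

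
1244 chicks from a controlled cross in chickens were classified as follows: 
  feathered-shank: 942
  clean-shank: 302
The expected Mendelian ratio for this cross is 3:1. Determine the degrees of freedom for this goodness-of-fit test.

A goodness-of-fit test with 2 phenotype classes has df = 2 − 1 = 1.

1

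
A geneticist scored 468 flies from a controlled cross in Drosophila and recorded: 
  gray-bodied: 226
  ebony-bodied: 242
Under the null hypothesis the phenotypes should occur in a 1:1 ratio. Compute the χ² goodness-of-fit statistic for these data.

0.547

The 1:1 ratio has 2 parts, so with N = 468 the expected counts are:
  gray-bodied: 468 × 1/2 = 234
  ebony-bodied: 468 × 1/2 = 234
χ² = Σ (O − E)² / E
  gray-bodied: (226 − 234)² / 234 = 0.2735
  ebony-bodied: (242 − 234)² / 234 = 0.2735
χ² = 0.2735 + 0.2735 = 0.547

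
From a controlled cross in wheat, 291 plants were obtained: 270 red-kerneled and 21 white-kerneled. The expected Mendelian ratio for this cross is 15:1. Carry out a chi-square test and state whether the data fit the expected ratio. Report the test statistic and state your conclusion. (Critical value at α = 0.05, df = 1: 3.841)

0.464; consistent

Under the 15:1 hypothesis (Σ ratio = 16, N = 291):
  red-kerneled: 291 × 15/16 = 272.8125
  white-kerneled: 291 × 1/16 = 18.1875
χ² = Σ (O − E)² / E
  red-kerneled: (270 − 272.8125)² / 272.8125 = 0.0290
  white-kerneled: (21 − 18.1875)² / 18.1875 = 0.4349
χ² = 0.0290 + 0.4349 = 0.4639 ≈ 0.464
Degrees of freedom = 2 − 1 = 1; critical value at α = 0.05 is 3.841.
Since 0.464 < 3.841, we fail to reject the null hypothesis — the data are consistent with the 15:1 ratio.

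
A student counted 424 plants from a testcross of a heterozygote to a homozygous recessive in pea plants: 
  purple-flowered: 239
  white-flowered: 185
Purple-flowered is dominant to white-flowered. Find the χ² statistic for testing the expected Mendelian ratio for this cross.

6.877

A testcross of a heterozygote (Aa × aa) gives a 1:1 phenotypic ratio.
Expected counts for N = 424 under a 1:1 ratio (total parts = 2):
  purple-flowered: 424 × 1/2 = 212
  white-flowered: 424 × 1/2 = 212
χ² = Σ (O − E)² / E
  purple-flowered: (239 − 212)² / 212 = 3.4387
  white-flowered: (185 − 212)² / 212 = 3.4387
χ² = 3.4387 + 3.4387 = 6.8774 ≈ 6.877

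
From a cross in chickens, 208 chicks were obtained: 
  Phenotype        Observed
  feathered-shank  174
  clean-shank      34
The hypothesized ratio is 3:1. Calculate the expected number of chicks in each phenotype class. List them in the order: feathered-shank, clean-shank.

156, 52

Under the 3:1 hypothesis (Σ ratio = 4, N = 208):
  feathered-shank: 208 × 3/4 = 156
  clean-shank: 208 × 1/4 = 52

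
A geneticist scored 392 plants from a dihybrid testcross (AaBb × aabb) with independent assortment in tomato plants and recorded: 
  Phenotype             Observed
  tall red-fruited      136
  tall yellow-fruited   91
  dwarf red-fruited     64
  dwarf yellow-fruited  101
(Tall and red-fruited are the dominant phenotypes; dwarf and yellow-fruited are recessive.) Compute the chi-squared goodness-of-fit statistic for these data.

27.122

A dihybrid testcross with independent assortment gives a 1:1:1:1 ratio.
Expected counts for N = 392 under a 1:1:1:1 ratio (total parts = 4):
  tall red-fruited: 392 × 1/4 = 98
  tall yellow-fruited: 392 × 1/4 = 98
  dwarf red-fruited: 392 × 1/4 = 98
  dwarf yellow-fruited: 392 × 1/4 = 98
χ² = Σ (O − E)² / E
  tall red-fruited: (136 − 98)² / 98 = 14.7347
  tall yellow-fruited: (91 − 98)² / 98 = 0.5000
  dwarf red-fruited: (64 − 98)² / 98 = 11.7959
  dwarf yellow-fruited: (101 − 98)² / 98 = 0.0918
χ² = 14.7347 + 0.5000 + 11.7959 + 0.0918 = 27.1224 ≈ 27.122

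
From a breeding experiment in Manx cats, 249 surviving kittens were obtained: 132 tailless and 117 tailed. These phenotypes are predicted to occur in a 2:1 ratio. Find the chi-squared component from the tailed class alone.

13.928

Under the 2:1 hypothesis (Σ ratio = 3, N = 249):
  tailless: 249 × 2/3 = 166
  tailed: 249 × 1/3 = 83
Contribution of tailed: (117 − 83)² / 83 = 13.9277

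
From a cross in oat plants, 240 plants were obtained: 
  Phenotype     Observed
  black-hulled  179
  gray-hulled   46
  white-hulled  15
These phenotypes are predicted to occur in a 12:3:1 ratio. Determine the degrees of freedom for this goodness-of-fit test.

A goodness-of-fit test with 3 phenotype classes has df = 3 − 1 = 2.

2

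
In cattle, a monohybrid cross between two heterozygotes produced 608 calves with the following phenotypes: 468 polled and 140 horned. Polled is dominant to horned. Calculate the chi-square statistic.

1.263

For a monohybrid cross between heterozygotes with complete dominance, the expected phenotypic ratio is 3:1.
The 3:1 ratio has 4 parts, so with N = 608 the expected counts are:
  polled: 608 × 3/4 = 456
  horned: 608 × 1/4 = 152
χ² = Σ (O − E)² / E
  polled: (468 − 456)² / 456 = 0.3158
  horned: (140 − 152)² / 152 = 0.9474
χ² = 0.3158 + 0.9474 = 1.2632 ≈ 1.263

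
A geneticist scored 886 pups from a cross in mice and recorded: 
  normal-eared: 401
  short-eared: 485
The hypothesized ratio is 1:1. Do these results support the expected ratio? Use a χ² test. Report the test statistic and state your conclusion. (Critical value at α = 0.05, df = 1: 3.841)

Total ratio parts = 2. Expected numbers out of 886:
  normal-eared: 886 × 1/2 = 443
  short-eared: 886 × 1/2 = 443
χ² = Σ (O − E)² / E
  normal-eared: (401 − 443)² / 443 = 3.9819
  short-eared: (485 − 443)² / 443 = 3.9819
χ² = 3.9819 + 3.9819 = 7.9638 ≈ 7.964
Degrees of freedom = 2 − 1 = 1; critical value at α = 0.05 is 3.841.
Since 7.964 > 3.841, we reject the null hypothesis — the data do not fit the 1:1 ratio.

7.964; not consistent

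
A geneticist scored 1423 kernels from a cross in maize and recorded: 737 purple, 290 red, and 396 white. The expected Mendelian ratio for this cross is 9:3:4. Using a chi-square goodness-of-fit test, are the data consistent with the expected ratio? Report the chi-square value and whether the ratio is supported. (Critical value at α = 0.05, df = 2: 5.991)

11.597; not consistent

The 9:3:4 ratio has 16 parts, so with N = 1423 the expected counts are:
  purple: 1423 × 9/16 = 800.4375
  red: 1423 × 3/16 = 266.8125
  white: 1423 × 4/16 = 355.75
χ² = Σ (O − E)² / E
  purple: (737 − 800.4375)² / 800.4375 = 5.0276
  red: (290 − 266.8125)² / 266.8125 = 2.0151
  white: (396 − 355.75)² / 355.75 = 4.5539
χ² = 5.0276 + 2.0151 + 4.5539 = 11.5966 ≈ 11.597
Degrees of freedom = 3 − 1 = 2; critical value at α = 0.05 is 5.991.
Since 11.597 > 5.991, we reject the null hypothesis — the data do not fit the 9:3:4 ratio.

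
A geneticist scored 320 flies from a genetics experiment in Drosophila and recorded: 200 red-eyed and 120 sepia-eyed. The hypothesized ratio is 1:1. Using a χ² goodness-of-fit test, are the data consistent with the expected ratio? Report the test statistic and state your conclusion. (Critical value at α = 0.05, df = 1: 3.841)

20.000; not consistent

Expected counts for N = 320 under a 1:1 ratio (total parts = 2):
  red-eyed: 320 × 1/2 = 160
  sepia-eyed: 320 × 1/2 = 160
χ² = Σ (O − E)² / E
  red-eyed: (200 − 160)² / 160 = 10.0000
  sepia-eyed: (120 − 160)² / 160 = 10.0000
χ² = 10.0000 + 10.0000 = 20.000
Degrees of freedom = 2 − 1 = 1; critical value at α = 0.05 is 3.841.
Since 20.000 > 3.841, we reject the null hypothesis — the data do not fit the 1:1 ratio.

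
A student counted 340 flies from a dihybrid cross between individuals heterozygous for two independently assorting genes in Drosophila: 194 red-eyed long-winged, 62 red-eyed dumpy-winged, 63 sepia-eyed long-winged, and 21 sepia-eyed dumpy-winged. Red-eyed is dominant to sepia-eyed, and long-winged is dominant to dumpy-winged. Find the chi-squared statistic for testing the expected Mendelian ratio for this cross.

0.099

A dihybrid F₂ with independent assortment and complete dominance at both loci gives a 9:3:3:1 phenotypic ratio.
Total ratio parts = 16. Expected numbers out of 340:
  red-eyed long-winged: 340 × 9/16 = 191.25
  red-eyed dumpy-winged: 340 × 3/16 = 63.75
  sepia-eyed long-winged: 340 × 3/16 = 63.75
  sepia-eyed dumpy-winged: 340 × 1/16 = 21.25
χ² = Σ (O − E)² / E
  red-eyed long-winged: (194 − 191.25)² / 191.25 = 0.0395
  red-eyed dumpy-winged: (62 − 63.75)² / 63.75 = 0.0480
  sepia-eyed long-winged: (63 − 63.75)² / 63.75 = 0.0088
  sepia-eyed dumpy-winged: (21 − 21.25)² / 21.25 = 0.0029
χ² = 0.0395 + 0.0480 + 0.0088 + 0.0029 = 0.0992 ≈ 0.099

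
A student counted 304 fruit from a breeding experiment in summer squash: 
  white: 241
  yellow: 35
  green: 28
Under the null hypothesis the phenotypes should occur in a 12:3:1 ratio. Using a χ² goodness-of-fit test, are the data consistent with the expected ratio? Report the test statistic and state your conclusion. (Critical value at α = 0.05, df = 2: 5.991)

Under the 12:3:1 hypothesis (Σ ratio = 16, N = 304):
  white: 304 × 12/16 = 228
  yellow: 304 × 3/16 = 57
  green: 304 × 1/16 = 19
χ² = Σ (O − E)² / E
  white: (241 − 228)² / 228 = 0.7412
  yellow: (35 − 57)² / 57 = 8.4912
  green: (28 − 19)² / 19 = 4.2632
χ² = 0.7412 + 8.4912 + 4.2632 = 13.4956 ≈ 13.496
Degrees of freedom = 3 − 1 = 2; critical value at α = 0.05 is 5.991.
Since 13.496 > 5.991, we reject the null hypothesis — the data do not fit the 12:3:1 ratio.

13.496; not consistent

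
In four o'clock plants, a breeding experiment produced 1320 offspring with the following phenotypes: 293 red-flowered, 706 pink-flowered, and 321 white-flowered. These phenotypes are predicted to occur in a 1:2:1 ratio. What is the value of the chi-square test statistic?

7.600

The 1:2:1 ratio has 4 parts, so with N = 1320 the expected counts are:
  red-flowered: 1320 × 1/4 = 330
  pink-flowered: 1320 × 2/4 = 660
  white-flowered: 1320 × 1/4 = 330
χ² = Σ (O − E)² / E
  red-flowered: (293 − 330)² / 330 = 4.1485
  pink-flowered: (706 − 660)² / 660 = 3.2061
  white-flowered: (321 − 330)² / 330 = 0.2455
χ² = 4.1485 + 3.2061 + 0.2455 = 7.6001 ≈ 7.600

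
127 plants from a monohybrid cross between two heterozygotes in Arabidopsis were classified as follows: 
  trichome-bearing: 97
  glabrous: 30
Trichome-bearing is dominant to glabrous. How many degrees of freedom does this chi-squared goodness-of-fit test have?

For a monohybrid cross between heterozygotes with complete dominance, the expected phenotypic ratio is 3:1.
A goodness-of-fit test with 2 phenotype classes has df = 2 − 1 = 1.

1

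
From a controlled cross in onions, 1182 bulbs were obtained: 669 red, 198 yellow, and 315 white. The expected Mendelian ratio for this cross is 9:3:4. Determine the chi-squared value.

3.831

Expected counts for N = 1182 under a 9:3:4 ratio (total parts = 16):
  red: 1182 × 9/16 = 664.875
  yellow: 1182 × 3/16 = 221.625
  white: 1182 × 4/16 = 295.5
χ² = Σ (O − E)² / E
  red: (669 − 664.875)² / 664.875 = 0.0256
  yellow: (198 − 221.625)² / 221.625 = 2.5184
  white: (315 − 295.5)² / 295.5 = 1.2868
χ² = 0.0256 + 2.5184 + 1.2868 = 3.8308 ≈ 3.831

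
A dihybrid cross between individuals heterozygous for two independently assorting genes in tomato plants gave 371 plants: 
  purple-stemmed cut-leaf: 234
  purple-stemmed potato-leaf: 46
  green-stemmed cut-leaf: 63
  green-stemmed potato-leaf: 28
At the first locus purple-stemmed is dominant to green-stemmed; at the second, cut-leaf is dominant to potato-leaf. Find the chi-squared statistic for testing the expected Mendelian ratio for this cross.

12.669

A dihybrid F₂ with independent assortment and complete dominance at both loci gives a 9:3:3:1 phenotypic ratio.
Expected counts for N = 371 under a 9:3:3:1 ratio (total parts = 16):
  purple-stemmed cut-leaf: 371 × 9/16 = 208.6875
  purple-stemmed potato-leaf: 371 × 3/16 = 69.5625
  green-stemmed cut-leaf: 371 × 3/16 = 69.5625
  green-stemmed potato-leaf: 371 × 1/16 = 23.1875
χ² = Σ (O − E)² / E
  purple-stemmed cut-leaf: (234 − 208.6875)² / 208.6875 = 3.0702
  purple-stemmed potato-leaf: (46 − 69.5625)² / 69.5625 = 7.9812
  green-stemmed cut-leaf: (63 − 69.5625)² / 69.5625 = 0.6191
  green-stemmed potato-leaf: (28 − 23.1875)² / 23.1875 = 0.9988
χ² = 3.0702 + 7.9812 + 0.6191 + 0.9988 = 12.6693 ≈ 12.669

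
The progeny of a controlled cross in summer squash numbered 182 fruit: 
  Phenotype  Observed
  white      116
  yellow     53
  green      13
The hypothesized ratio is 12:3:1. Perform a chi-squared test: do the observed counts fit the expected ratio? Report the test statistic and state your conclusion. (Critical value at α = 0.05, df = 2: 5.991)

Under the 12:3:1 hypothesis (Σ ratio = 16, N = 182):
  white: 182 × 12/16 = 136.5
  yellow: 182 × 3/16 = 34.125
  green: 182 × 1/16 = 11.375
χ² = Σ (O − E)² / E
  white: (116 − 136.5)² / 136.5 = 3.0788
  yellow: (53 − 34.125)² / 34.125 = 10.4400
  green: (13 − 11.375)² / 11.375 = 0.2321
χ² = 3.0788 + 10.4400 + 0.2321 = 13.7509 ≈ 13.751
Degrees of freedom = 3 − 1 = 2; critical value at α = 0.05 is 5.991.
Since 13.751 > 5.991, we reject the null hypothesis — the data do not fit the 12:3:1 ratio.

13.751; not consistent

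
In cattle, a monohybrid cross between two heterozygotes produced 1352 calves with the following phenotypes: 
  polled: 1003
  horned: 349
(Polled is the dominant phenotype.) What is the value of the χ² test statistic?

For a monohybrid cross between heterozygotes with complete dominance, the expected phenotypic ratio is 3:1.
Expected counts for N = 1352 under a 3:1 ratio (total parts = 4):
  polled: 1352 × 3/4 = 1014
  horned: 1352 × 1/4 = 338
χ² = Σ (O − E)² / E
  polled: (1003 − 1014)² / 1014 = 0.1193
  horned: (349 − 338)² / 338 = 0.3580
χ² = 0.1193 + 0.3580 = 0.4773 ≈ 0.477

0.477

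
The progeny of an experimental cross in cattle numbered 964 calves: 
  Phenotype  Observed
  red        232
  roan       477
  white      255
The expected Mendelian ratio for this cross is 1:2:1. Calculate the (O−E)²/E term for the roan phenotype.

0.052

Total ratio parts = 4. Expected numbers out of 964:
  red: 964 × 1/4 = 241
  roan: 964 × 2/4 = 482
  white: 964 × 1/4 = 241
Contribution of roan: (477 − 482)² / 482 = 0.0519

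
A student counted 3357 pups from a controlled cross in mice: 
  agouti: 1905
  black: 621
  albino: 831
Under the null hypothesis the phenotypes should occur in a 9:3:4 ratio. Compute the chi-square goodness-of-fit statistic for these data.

0.342

Under the 9:3:4 hypothesis (Σ ratio = 16, N = 3357):
  agouti: 3357 × 9/16 = 1888.3125
  black: 3357 × 3/16 = 629.4375
  albino: 3357 × 4/16 = 839.25
χ² = Σ (O − E)² / E
  agouti: (1905 − 1888.3125)² / 1888.3125 = 0.1475
  black: (621 − 629.4375)² / 629.4375 = 0.1131
  albino: (831 − 839.25)² / 839.25 = 0.0811
χ² = 0.1475 + 0.1131 + 0.0811 = 0.3417 ≈ 0.342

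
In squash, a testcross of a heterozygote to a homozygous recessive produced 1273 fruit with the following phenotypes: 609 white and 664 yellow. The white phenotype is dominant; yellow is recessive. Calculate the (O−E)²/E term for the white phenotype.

1.188

A testcross of a heterozygote (Aa × aa) gives a 1:1 phenotypic ratio.
Under the 1:1 hypothesis (Σ ratio = 2, N = 1273):
  white: 1273 × 1/2 = 636.5
  yellow: 1273 × 1/2 = 636.5
Contribution of white: (609 − 636.5)² / 636.5 = 1.1881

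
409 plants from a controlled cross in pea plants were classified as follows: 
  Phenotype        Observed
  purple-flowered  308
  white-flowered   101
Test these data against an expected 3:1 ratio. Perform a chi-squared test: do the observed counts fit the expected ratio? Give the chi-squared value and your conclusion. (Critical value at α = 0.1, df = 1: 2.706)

The 3:1 ratio has 4 parts, so with N = 409 the expected counts are:
  purple-flowered: 409 × 3/4 = 306.75
  white-flowered: 409 × 1/4 = 102.25
χ² = Σ (O − E)² / E
  purple-flowered: (308 − 306.75)² / 306.75 = 0.0051
  white-flowered: (101 − 102.25)² / 102.25 = 0.0153
χ² = 0.0051 + 0.0153 = 0.0204 ≈ 0.020
Degrees of freedom = 2 − 1 = 1; critical value at α = 0.1 is 2.706.
Since 0.020 < 2.706, we fail to reject the null hypothesis — the data are consistent with the 3:1 ratio.

0.020; consistent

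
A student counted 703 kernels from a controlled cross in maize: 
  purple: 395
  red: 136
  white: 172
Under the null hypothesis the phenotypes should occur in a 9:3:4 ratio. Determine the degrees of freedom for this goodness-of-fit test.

A goodness-of-fit test with 3 phenotype classes has df = 3 − 1 = 2.

2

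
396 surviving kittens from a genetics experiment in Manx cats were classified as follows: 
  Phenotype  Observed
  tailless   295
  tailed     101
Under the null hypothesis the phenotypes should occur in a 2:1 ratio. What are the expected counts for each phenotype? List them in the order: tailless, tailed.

264, 132

Total ratio parts = 3. Expected numbers out of 396:
  tailless: 396 × 2/3 = 264
  tailed: 396 × 1/3 = 132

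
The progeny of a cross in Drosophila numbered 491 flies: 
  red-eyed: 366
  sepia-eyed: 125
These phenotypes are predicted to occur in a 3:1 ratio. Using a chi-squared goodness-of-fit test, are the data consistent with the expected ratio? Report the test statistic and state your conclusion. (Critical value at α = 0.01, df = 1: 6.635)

0.055; consistent

Under the 3:1 hypothesis (Σ ratio = 4, N = 491):
  red-eyed: 491 × 3/4 = 368.25
  sepia-eyed: 491 × 1/4 = 122.75
χ² = Σ (O − E)² / E
  red-eyed: (366 − 368.25)² / 368.25 = 0.0137
  sepia-eyed: (125 − 122.75)² / 122.75 = 0.0412
χ² = 0.0137 + 0.0412 = 0.0549 ≈ 0.055
Degrees of freedom = 2 − 1 = 1; critical value at α = 0.01 is 6.635.
Since 0.055 < 6.635, we fail to reject the null hypothesis — the data are consistent with the 3:1 ratio.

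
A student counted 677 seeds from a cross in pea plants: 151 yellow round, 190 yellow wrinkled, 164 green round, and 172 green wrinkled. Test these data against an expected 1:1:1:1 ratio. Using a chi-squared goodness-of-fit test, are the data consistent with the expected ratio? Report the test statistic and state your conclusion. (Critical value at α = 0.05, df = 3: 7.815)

4.719; consistent

Under the 1:1:1:1 hypothesis (Σ ratio = 4, N = 677):
  yellow round: 677 × 1/4 = 169.25
  yellow wrinkled: 677 × 1/4 = 169.25
  green round: 677 × 1/4 = 169.25
  green wrinkled: 677 × 1/4 = 169.25
χ² = Σ (O − E)² / E
  yellow round: (151 − 169.25)² / 169.25 = 1.9679
  yellow wrinkled: (190 − 169.25)² / 169.25 = 2.5439
  green round: (164 − 169.25)² / 169.25 = 0.1629
  green wrinkled: (172 − 169.25)² / 169.25 = 0.0447
χ² = 1.9679 + 2.5439 + 0.1629 + 0.0447 = 4.7194 ≈ 4.719
Degrees of freedom = 4 − 1 = 3; critical value at α = 0.05 is 7.815.
Since 4.719 < 7.815, we fail to reject the null hypothesis — the data are consistent with the 1:1:1:1 ratio.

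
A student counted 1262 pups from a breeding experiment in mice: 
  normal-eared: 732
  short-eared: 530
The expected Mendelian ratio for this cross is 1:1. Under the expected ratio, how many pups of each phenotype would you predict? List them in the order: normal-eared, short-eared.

631, 631

Total ratio parts = 2. Expected numbers out of 1262:
  normal-eared: 1262 × 1/2 = 631
  short-eared: 1262 × 1/2 = 631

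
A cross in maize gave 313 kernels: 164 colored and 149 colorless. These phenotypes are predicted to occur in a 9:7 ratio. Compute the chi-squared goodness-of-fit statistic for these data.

Under the 9:7 hypothesis (Σ ratio = 16, N = 313):
  colored: 313 × 9/16 = 176.0625
  colorless: 313 × 7/16 = 136.9375
χ² = Σ (O − E)² / E
  colored: (164 − 176.0625)² / 176.0625 = 0.8264
  colorless: (149 − 136.9375)² / 136.9375 = 1.0626
χ² = 0.8264 + 1.0626 = 1.889

1.889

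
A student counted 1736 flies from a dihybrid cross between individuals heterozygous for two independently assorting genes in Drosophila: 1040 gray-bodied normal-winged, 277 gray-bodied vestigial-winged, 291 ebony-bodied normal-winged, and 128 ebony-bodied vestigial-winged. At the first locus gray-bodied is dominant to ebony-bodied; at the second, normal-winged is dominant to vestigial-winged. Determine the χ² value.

18.517

A dihybrid F₂ with independent assortment and complete dominance at both loci gives a 9:3:3:1 phenotypic ratio.
Under the 9:3:3:1 hypothesis (Σ ratio = 16, N = 1736):
  gray-bodied normal-winged: 1736 × 9/16 = 976.5
  gray-bodied vestigial-winged: 1736 × 3/16 = 325.5
  ebony-bodied normal-winged: 1736 × 3/16 = 325.5
  ebony-bodied vestigial-winged: 1736 × 1/16 = 108.5
χ² = Σ (O − E)² / E
  gray-bodied normal-winged: (1040 − 976.5)² / 976.5 = 4.1293
  gray-bodied vestigial-winged: (277 − 325.5)² / 325.5 = 7.2266
  ebony-bodied normal-winged: (291 − 325.5)² / 325.5 = 3.6567
  ebony-bodied vestigial-winged: (128 − 108.5)² / 108.5 = 3.5046
χ² = 4.1293 + 7.2266 + 3.6567 + 3.5046 = 18.5172 ≈ 18.517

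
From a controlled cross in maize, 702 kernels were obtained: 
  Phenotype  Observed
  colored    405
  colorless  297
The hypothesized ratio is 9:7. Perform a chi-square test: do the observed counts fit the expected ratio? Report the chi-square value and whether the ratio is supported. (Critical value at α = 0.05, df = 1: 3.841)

Expected counts for N = 702 under a 9:7 ratio (total parts = 16):
  colored: 702 × 9/16 = 394.875
  colorless: 702 × 7/16 = 307.125
χ² = Σ (O − E)² / E
  colored: (405 − 394.875)² / 394.875 = 0.2596
  colorless: (297 − 307.125)² / 307.125 = 0.3338
χ² = 0.2596 + 0.3338 = 0.5934 ≈ 0.593
Degrees of freedom = 2 − 1 = 1; critical value at α = 0.05 is 3.841.
Since 0.593 < 3.841, we fail to reject the null hypothesis — the data are consistent with the 9:7 ratio.

0.593; consistent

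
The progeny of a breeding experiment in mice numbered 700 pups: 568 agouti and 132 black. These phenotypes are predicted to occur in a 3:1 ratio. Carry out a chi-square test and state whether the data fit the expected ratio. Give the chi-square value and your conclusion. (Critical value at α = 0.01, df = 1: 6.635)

14.088; not consistent

Expected counts for N = 700 under a 3:1 ratio (total parts = 4):
  agouti: 700 × 3/4 = 525
  black: 700 × 1/4 = 175
χ² = Σ (O − E)² / E
  agouti: (568 − 525)² / 525 = 3.5219
  black: (132 − 175)² / 175 = 10.5657
χ² = 3.5219 + 10.5657 = 14.0876 ≈ 14.088
Degrees of freedom = 2 − 1 = 1; critical value at α = 0.01 is 6.635.
Since 14.088 > 6.635, we reject the null hypothesis — the data do not fit the 3:1 ratio.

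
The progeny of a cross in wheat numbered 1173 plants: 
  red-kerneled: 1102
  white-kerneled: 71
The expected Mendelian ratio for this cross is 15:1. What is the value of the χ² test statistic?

The 15:1 ratio has 16 parts, so with N = 1173 the expected counts are:
  red-kerneled: 1173 × 15/16 = 1099.6875
  white-kerneled: 1173 × 1/16 = 73.3125
χ² = Σ (O − E)² / E
  red-kerneled: (1102 − 1099.6875)² / 1099.6875 = 0.0049
  white-kerneled: (71 − 73.3125)² / 73.3125 = 0.0729
χ² = 0.0049 + 0.0729 = 0.0778 ≈ 0.078

0.078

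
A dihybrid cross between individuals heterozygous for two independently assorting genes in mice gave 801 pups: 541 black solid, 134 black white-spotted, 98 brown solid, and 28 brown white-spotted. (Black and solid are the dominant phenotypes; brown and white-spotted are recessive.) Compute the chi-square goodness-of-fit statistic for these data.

A dihybrid F₂ with independent assortment and complete dominance at both loci gives a 9:3:3:1 phenotypic ratio.
Expected counts for N = 801 under a 9:3:3:1 ratio (total parts = 16):
  black solid: 801 × 9/16 = 450.5625
  black white-spotted: 801 × 3/16 = 150.1875
  brown solid: 801 × 3/16 = 150.1875
  brown white-spotted: 801 × 1/16 = 50.0625
χ² = Σ (O − E)² / E
  black solid: (541 − 450.5625)² / 450.5625 = 18.1527
  black white-spotted: (134 − 150.1875)² / 150.1875 = 1.7447
  brown solid: (98 − 150.1875)² / 150.1875 = 18.1342
  brown white-spotted: (28 − 50.0625)² / 50.0625 = 9.7229
χ² = 18.1527 + 1.7447 + 18.1342 + 9.7229 = 47.7545 ≈ 47.755

47.755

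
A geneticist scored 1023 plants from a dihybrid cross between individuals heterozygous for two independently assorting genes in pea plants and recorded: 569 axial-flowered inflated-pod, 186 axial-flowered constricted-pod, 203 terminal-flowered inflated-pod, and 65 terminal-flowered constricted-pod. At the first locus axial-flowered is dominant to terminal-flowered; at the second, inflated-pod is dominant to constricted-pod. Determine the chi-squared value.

0.918

A dihybrid F₂ with independent assortment and complete dominance at both loci gives a 9:3:3:1 phenotypic ratio.
Expected counts for N = 1023 under a 9:3:3:1 ratio (total parts = 16):
  axial-flowered inflated-pod: 1023 × 9/16 = 575.4375
  axial-flowered constricted-pod: 1023 × 3/16 = 191.8125
  terminal-flowered inflated-pod: 1023 × 3/16 = 191.8125
  terminal-flowered constricted-pod: 1023 × 1/16 = 63.9375
χ² = Σ (O − E)² / E
  axial-flowered inflated-pod: (569 − 575.4375)² / 575.4375 = 0.0720
  axial-flowered constricted-pod: (186 − 191.8125)² / 191.8125 = 0.1761
  terminal-flowered inflated-pod: (203 − 191.8125)² / 191.8125 = 0.6525
  terminal-flowered constricted-pod: (65 − 63.9375)² / 63.9375 = 0.0177
χ² = 0.0720 + 0.1761 + 0.6525 + 0.0177 = 0.9183 ≈ 0.918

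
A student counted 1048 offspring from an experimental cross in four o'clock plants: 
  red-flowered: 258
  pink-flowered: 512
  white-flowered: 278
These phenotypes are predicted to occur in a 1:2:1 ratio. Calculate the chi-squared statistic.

Expected counts for N = 1048 under a 1:2:1 ratio (total parts = 4):
  red-flowered: 1048 × 1/4 = 262
  pink-flowered: 1048 × 2/4 = 524
  white-flowered: 1048 × 1/4 = 262
χ² = Σ (O − E)² / E
  red-flowered: (258 − 262)² / 262 = 0.0611
  pink-flowered: (512 − 524)² / 524 = 0.2748
  white-flowered: (278 − 262)² / 262 = 0.9771
χ² = 0.0611 + 0.2748 + 0.9771 = 1.313

1.313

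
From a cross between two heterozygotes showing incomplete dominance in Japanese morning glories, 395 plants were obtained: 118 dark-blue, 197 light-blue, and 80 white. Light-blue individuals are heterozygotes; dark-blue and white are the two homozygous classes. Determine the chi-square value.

7.314

With incomplete dominance, a heterozygote × heterozygote cross gives a 1:2:1 phenotypic ratio.
Expected counts for N = 395 under a 1:2:1 ratio (total parts = 4):
  dark-blue: 395 × 1/4 = 98.75
  light-blue: 395 × 2/4 = 197.5
  white: 395 × 1/4 = 98.75
χ² = Σ (O − E)² / E
  dark-blue: (118 − 98.75)² / 98.75 = 3.7525
  light-blue: (197 − 197.5)² / 197.5 = 0.0013
  white: (80 − 98.75)² / 98.75 = 3.5601
χ² = 3.7525 + 0.0013 + 3.5601 = 7.3139 ≈ 7.314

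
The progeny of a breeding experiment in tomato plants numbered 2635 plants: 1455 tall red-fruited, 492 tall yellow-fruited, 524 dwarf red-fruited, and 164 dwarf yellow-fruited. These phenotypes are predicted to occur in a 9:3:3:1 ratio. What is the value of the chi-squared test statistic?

The 9:3:3:1 ratio has 16 parts, so with N = 2635 the expected counts are:
  tall red-fruited: 2635 × 9/16 = 1482.1875
  tall yellow-fruited: 2635 × 3/16 = 494.0625
  dwarf red-fruited: 2635 × 3/16 = 494.0625
  dwarf yellow-fruited: 2635 × 1/16 = 164.6875
χ² = Σ (O − E)² / E
  tall red-fruited: (1455 − 1482.1875)² / 1482.1875 = 0.4987
  tall yellow-fruited: (492 − 494.0625)² / 494.0625 = 0.0086
  dwarf red-fruited: (524 − 494.0625)² / 494.0625 = 1.8140
  dwarf yellow-fruited: (164 − 164.6875)² / 164.6875 = 0.0029
χ² = 0.4987 + 0.0086 + 1.8140 + 0.0029 = 2.3242 ≈ 2.324

2.324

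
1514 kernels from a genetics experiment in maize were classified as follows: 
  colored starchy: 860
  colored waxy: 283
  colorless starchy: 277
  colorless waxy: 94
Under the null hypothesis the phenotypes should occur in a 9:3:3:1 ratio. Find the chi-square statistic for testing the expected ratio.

0.256

Total ratio parts = 16. Expected numbers out of 1514:
  colored starchy: 1514 × 9/16 = 851.625
  colored waxy: 1514 × 3/16 = 283.875
  colorless starchy: 1514 × 3/16 = 283.875
  colorless waxy: 1514 × 1/16 = 94.625
χ² = Σ (O − E)² / E
  colored starchy: (860 − 851.625)² / 851.625 = 0.0824
  colored waxy: (283 − 283.875)² / 283.875 = 0.0027
  colorless starchy: (277 − 283.875)² / 283.875 = 0.1665
  colorless waxy: (94 − 94.625)² / 94.625 = 0.0041
χ² = 0.0824 + 0.0027 + 0.1665 + 0.0041 = 0.2557 ≈ 0.256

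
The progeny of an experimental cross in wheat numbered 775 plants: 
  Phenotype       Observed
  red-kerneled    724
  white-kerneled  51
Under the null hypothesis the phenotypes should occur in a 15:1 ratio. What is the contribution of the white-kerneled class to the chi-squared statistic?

0.136

The 15:1 ratio has 16 parts, so with N = 775 the expected counts are:
  red-kerneled: 775 × 15/16 = 726.5625
  white-kerneled: 775 × 1/16 = 48.4375
Contribution of white-kerneled: (51 − 48.4375)² / 48.4375 = 0.1356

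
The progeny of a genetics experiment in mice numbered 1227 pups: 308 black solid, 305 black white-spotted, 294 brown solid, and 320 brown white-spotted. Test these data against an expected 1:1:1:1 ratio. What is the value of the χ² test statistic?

1.117

Expected counts for N = 1227 under a 1:1:1:1 ratio (total parts = 4):
  black solid: 1227 × 1/4 = 306.75
  black white-spotted: 1227 × 1/4 = 306.75
  brown solid: 1227 × 1/4 = 306.75
  brown white-spotted: 1227 × 1/4 = 306.75
χ² = Σ (O − E)² / E
  black solid: (308 − 306.75)² / 306.75 = 0.0051
  black white-spotted: (305 − 306.75)² / 306.75 = 0.0100
  brown solid: (294 − 306.75)² / 306.75 = 0.5300
  brown white-spotted: (320 − 306.75)² / 306.75 = 0.5723
χ² = 0.0051 + 0.0100 + 0.5300 + 0.5723 = 1.1174 ≈ 1.117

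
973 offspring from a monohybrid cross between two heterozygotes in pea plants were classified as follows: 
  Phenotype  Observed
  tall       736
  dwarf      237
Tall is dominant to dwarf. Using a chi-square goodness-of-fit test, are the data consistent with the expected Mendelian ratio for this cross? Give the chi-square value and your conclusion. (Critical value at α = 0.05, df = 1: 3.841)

For a monohybrid cross between heterozygotes with complete dominance, the expected phenotypic ratio is 3:1.
Total ratio parts = 4. Expected numbers out of 973:
  tall: 973 × 3/4 = 729.75
  dwarf: 973 × 1/4 = 243.25
χ² = Σ (O − E)² / E
  tall: (736 − 729.75)² / 729.75 = 0.0535
  dwarf: (237 − 243.25)² / 243.25 = 0.1606
χ² = 0.0535 + 0.1606 = 0.2141 ≈ 0.214
Degrees of freedom = 2 − 1 = 1; critical value at α = 0.05 is 3.841.
Since 0.214 < 3.841, we fail to reject the null hypothesis — the data are consistent with the 3:1 ratio.

0.214; consistent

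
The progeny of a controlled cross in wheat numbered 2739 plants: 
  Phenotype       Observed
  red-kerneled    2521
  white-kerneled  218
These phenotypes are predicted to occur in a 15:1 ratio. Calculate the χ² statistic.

The 15:1 ratio has 16 parts, so with N = 2739 the expected counts are:
  red-kerneled: 2739 × 15/16 = 2567.8125
  white-kerneled: 2739 × 1/16 = 171.1875
χ² = Σ (O − E)² / E
  red-kerneled: (2521 − 2567.8125)² / 2567.8125 = 0.8534
  white-kerneled: (218 − 171.1875)² / 171.1875 = 12.8012
χ² = 0.8534 + 12.8012 = 13.6546 ≈ 13.655

13.655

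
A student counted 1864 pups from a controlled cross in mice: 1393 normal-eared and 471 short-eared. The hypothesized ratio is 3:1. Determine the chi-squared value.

0.072

Under the 3:1 hypothesis (Σ ratio = 4, N = 1864):
  normal-eared: 1864 × 3/4 = 1398
  short-eared: 1864 × 1/4 = 466
χ² = Σ (O − E)² / E
  normal-eared: (1393 − 1398)² / 1398 = 0.0179
  short-eared: (471 − 466)² / 466 = 0.0536
χ² = 0.0179 + 0.0536 = 0.0715 ≈ 0.072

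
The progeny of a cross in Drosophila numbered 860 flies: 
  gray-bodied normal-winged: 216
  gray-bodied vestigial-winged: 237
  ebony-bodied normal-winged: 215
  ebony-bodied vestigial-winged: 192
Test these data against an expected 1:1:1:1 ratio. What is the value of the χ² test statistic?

4.716

Expected counts for N = 860 under a 1:1:1:1 ratio (total parts = 4):
  gray-bodied normal-winged: 860 × 1/4 = 215
  gray-bodied vestigial-winged: 860 × 1/4 = 215
  ebony-bodied normal-winged: 860 × 1/4 = 215
  ebony-bodied vestigial-winged: 860 × 1/4 = 215
χ² = Σ (O − E)² / E
  gray-bodied normal-winged: (216 − 215)² / 215 = 0.0047
  gray-bodied vestigial-winged: (237 − 215)² / 215 = 2.2512
  ebony-bodied normal-winged: (215 − 215)² / 215 = 0.0000
  ebony-bodied vestigial-winged: (192 − 215)² / 215 = 2.4605
χ² = 0.0047 + 2.2512 + 0.0000 + 2.4605 = 4.7164 ≈ 4.716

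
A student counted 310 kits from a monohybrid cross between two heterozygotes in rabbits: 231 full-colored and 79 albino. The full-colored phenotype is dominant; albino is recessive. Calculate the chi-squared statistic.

0.039

For a monohybrid cross between heterozygotes with complete dominance, the expected phenotypic ratio is 3:1.
The 3:1 ratio has 4 parts, so with N = 310 the expected counts are:
  full-colored: 310 × 3/4 = 232.5
  albino: 310 × 1/4 = 77.5
χ² = Σ (O − E)² / E
  full-colored: (231 − 232.5)² / 232.5 = 0.0097
  albino: (79 − 77.5)² / 77.5 = 0.0290
χ² = 0.0097 + 0.0290 = 0.0387 ≈ 0.039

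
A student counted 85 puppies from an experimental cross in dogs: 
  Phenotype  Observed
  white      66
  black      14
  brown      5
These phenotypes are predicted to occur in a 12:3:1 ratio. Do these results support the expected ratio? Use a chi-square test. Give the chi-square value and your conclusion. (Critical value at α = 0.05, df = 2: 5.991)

Total ratio parts = 16. Expected numbers out of 85:
  white: 85 × 12/16 = 63.75
  black: 85 × 3/16 = 15.9375
  brown: 85 × 1/16 = 5.3125
χ² = Σ (O − E)² / E
  white: (66 − 63.75)² / 63.75 = 0.0794
  black: (14 − 15.9375)² / 15.9375 = 0.2355
  brown: (5 − 5.3125)² / 5.3125 = 0.0184
χ² = 0.0794 + 0.2355 + 0.0184 = 0.3333 ≈ 0.333
Degrees of freedom = 3 − 1 = 2; critical value at α = 0.05 is 5.991.
Since 0.333 < 5.991, we fail to reject the null hypothesis — the data are consistent with the 12:3:1 ratio.

0.333; consistent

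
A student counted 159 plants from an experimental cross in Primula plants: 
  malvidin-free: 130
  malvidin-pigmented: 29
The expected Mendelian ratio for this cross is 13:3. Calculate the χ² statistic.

0.027

The 13:3 ratio has 16 parts, so with N = 159 the expected counts are:
  malvidin-free: 159 × 13/16 = 129.1875
  malvidin-pigmented: 159 × 3/16 = 29.8125
χ² = Σ (O − E)² / E
  malvidin-free: (130 − 129.1875)² / 129.1875 = 0.0051
  malvidin-pigmented: (29 − 29.8125)² / 29.8125 = 0.0221
χ² = 0.0051 + 0.0221 = 0.0272 ≈ 0.027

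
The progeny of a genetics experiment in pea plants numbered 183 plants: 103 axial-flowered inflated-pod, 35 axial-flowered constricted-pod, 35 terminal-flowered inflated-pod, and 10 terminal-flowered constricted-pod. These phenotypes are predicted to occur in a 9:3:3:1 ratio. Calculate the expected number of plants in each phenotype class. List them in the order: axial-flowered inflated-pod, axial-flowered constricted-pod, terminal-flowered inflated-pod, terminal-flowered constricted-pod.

102.9375, 34.3125, 34.3125, 11.4375

Under the 9:3:3:1 hypothesis (Σ ratio = 16, N = 183):
  axial-flowered inflated-pod: 183 × 9/16 = 102.9375
  axial-flowered constricted-pod: 183 × 3/16 = 34.3125
  terminal-flowered inflated-pod: 183 × 3/16 = 34.3125
  terminal-flowered constricted-pod: 183 × 1/16 = 11.4375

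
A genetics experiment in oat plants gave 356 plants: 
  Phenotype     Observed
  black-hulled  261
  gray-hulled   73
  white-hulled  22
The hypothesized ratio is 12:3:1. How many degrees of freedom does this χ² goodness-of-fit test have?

A goodness-of-fit test with 3 phenotype classes has df = 3 − 1 = 2.

2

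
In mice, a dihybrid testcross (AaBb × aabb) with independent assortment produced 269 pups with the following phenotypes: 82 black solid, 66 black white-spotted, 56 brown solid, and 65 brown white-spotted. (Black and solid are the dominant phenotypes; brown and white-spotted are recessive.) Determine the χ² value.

5.216

A dihybrid testcross with independent assortment gives a 1:1:1:1 ratio.
Under the 1:1:1:1 hypothesis (Σ ratio = 4, N = 269):
  black solid: 269 × 1/4 = 67.25
  black white-spotted: 269 × 1/4 = 67.25
  brown solid: 269 × 1/4 = 67.25
  brown white-spotted: 269 × 1/4 = 67.25
χ² = Σ (O − E)² / E
  black solid: (82 − 67.25)² / 67.25 = 3.2351
  black white-spotted: (66 − 67.25)² / 67.25 = 0.0232
  brown solid: (56 − 67.25)² / 67.25 = 1.8820
  brown white-spotted: (65 − 67.25)² / 67.25 = 0.0753
χ² = 3.2351 + 0.0232 + 1.8820 + 0.0753 = 5.2156 ≈ 5.216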